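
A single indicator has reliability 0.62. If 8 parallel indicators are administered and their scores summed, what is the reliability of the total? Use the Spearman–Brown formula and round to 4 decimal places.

ρ_k = kρ / (1 + (k−1)ρ) = 8·0.62 / (1 + 7·0.62) = 4.960 / 5.340 = 0.9288.

0.9288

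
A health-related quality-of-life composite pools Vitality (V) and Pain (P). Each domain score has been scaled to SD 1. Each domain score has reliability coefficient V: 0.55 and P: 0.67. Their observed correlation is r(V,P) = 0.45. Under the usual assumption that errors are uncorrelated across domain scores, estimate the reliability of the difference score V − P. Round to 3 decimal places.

0.291

Var(V−P) = 1 + 1 − 2·0.45 = 2 − 0.9 = 1.1.
With uncorrelated errors the cross-covariances are all true-score covariance, so they carry over unchanged; only the diagonal terms shrink to ρᵢσᵢ².
True-score variance = [0.55 + 0.67] − 0.9 = 1.22 − 0.9 = 0.32.
Reliability = 0.32 / 1.1 = 0.291.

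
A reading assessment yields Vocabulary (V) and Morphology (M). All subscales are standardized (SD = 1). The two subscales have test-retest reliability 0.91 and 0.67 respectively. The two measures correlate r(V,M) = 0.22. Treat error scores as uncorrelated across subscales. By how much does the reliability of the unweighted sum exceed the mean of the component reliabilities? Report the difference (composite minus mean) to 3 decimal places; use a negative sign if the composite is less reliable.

0.038

Var(sum) = 2 + 0.44 = 2.44; true-score variance = 1.58 + 0.44 = 2.02; composite reliability = 0.8279.
Mean component reliability = 0.7900.
Difference = 0.8279 − 0.7900 = 0.038.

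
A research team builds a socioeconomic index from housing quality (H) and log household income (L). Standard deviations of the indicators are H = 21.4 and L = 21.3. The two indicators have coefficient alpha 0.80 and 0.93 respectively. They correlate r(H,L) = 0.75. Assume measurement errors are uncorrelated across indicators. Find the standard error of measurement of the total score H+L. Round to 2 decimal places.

Var(total) = 911.65 + 683.73 = 1595.38.
True-score variance = 788.3 + 683.73 = 1472.03, so reliability = 0.9227.
Error variance = 1595.38 − 1472.03 = 123.35; SEM = √123.35 = 11.11.

11.11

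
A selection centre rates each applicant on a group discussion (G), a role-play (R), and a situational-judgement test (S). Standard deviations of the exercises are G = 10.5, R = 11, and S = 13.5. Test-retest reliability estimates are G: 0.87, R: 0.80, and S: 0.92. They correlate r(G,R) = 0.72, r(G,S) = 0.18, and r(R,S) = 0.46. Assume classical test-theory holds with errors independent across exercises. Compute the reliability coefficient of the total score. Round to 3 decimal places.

0.931

Var(G+R+S) = 10.5² + 11² + 13.5² + 2·[10.5·11·0.72 + 10.5·13.5·0.18 + 11·13.5·0.46] = 413.5 + 353.97 = 767.47.
Under uncorrelated errors the observed covariances equal the true-score covariances, so only the own-variance terms attenuate.
True-score variance = [10.5²·0.87 + 11²·0.80 + 13.5²·0.92] + 353.97 = 360.388 + 353.97 = 714.358.
Reliability = 714.358 / 767.47 = 0.931.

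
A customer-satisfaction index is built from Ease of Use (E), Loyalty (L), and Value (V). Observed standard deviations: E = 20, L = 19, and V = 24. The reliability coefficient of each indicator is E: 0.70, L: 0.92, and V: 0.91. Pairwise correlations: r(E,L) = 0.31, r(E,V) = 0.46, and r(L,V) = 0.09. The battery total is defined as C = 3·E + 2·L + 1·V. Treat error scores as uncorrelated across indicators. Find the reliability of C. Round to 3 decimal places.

0.854

Var(C) = 3²·20² + 2²·19² + 24² + 2·[6·20·19·0.31 + 3·20·24·0.46 + 2·19·24·0.09] = 5620 + 2902.56 = 8522.56.
Under uncorrelated errors the observed covariances equal the true-score covariances, so only the own-variance terms attenuate.
True-score variance = [3²·20²·0.70 + 2²·19²·0.92 + 24²·0.91] + 2902.56 = 4372.64 + 2902.56 = 7275.2.
Reliability = 7275.2 / 8522.56 = 0.854.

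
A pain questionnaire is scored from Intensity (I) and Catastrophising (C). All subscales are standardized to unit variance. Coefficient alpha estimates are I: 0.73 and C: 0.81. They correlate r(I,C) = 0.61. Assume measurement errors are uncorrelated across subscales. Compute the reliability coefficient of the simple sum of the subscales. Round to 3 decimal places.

Var(I+C) = 2 + 2·[0.61] = 2 + 1.22 = 3.22.
With uncorrelated errors the cross-covariances are all true-score covariance, so they carry over unchanged; only the diagonal terms shrink to ρᵢσᵢ².
True-score variance = [0.73 + 0.81] + 1.22 = 1.54 + 1.22 = 2.76.
Reliability = 2.76 / 3.22 = 0.857.

0.857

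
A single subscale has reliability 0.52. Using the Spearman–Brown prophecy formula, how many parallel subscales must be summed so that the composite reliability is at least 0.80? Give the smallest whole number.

4

k ≥ ρ*(1−ρ₁)/(ρ₁(1−ρ*)) = 0.80·0.48 / (0.52·0.20) = 3.692.
Smallest integer k = 4.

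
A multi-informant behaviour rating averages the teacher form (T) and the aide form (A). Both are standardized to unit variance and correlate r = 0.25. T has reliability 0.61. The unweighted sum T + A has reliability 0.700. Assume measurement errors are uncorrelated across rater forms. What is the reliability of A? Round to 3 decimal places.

Var(T+A) = 2 + 2·0.25 = 2.500.
True-score variance = ρ_T + ρ_A + 2·0.25, so 0.700 = (0.61 + ρ_A + 0.50) / 2.500.
ρ_A = 0.700·2.500 − 0.61 − 0.50 = 0.640.

0.640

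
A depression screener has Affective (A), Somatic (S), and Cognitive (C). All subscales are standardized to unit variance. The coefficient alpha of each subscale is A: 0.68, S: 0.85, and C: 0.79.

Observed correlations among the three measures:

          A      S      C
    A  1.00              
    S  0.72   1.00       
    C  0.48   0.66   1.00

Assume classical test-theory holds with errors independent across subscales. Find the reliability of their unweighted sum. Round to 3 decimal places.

Var(A+S+C) = 3 + 2·[0.72 + 0.48 + 0.66] = 3 + 3.72 = 6.72.
Under uncorrelated errors the observed covariances equal the true-score covariances, so only the own-variance terms attenuate.
True-score variance = [0.68 + 0.85 + 0.79] + 3.72 = 2.32 + 3.72 = 6.04.
Reliability = 6.04 / 6.72 = 0.899.

0.899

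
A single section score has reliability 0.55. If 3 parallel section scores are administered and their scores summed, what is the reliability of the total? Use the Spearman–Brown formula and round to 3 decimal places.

0.786

ρ_k = kρ / (1 + (k−1)ρ) = 3·0.55 / (1 + 2·0.55) = 1.650 / 2.100 = 0.786.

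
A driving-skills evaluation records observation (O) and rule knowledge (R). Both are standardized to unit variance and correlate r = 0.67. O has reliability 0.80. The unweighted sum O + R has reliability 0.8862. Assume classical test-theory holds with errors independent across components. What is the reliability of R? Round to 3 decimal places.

Var(O+R) = 2 + 2·0.67 = 3.340.
True-score variance = ρ_O + ρ_R + 2·0.67, so 0.8862 = (0.80 + ρ_R + 1.34) / 3.340.
ρ_R = 0.8862·3.340 − 0.80 − 1.34 = 0.820.

0.820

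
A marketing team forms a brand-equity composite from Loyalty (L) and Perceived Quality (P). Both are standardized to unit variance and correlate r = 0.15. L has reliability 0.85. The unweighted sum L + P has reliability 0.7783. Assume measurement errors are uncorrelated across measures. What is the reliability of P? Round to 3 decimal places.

0.640

Var(L+P) = 2 + 2·0.15 = 2.300.
True-score variance = ρ_L + ρ_P + 2·0.15, so 0.7783 = (0.85 + ρ_P + 0.30) / 2.300.
ρ_P = 0.7783·2.300 − 0.85 − 0.30 = 0.640.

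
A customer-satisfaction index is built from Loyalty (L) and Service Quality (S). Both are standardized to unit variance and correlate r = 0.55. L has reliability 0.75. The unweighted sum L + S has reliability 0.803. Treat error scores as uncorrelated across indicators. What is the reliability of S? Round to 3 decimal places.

0.639

Var(L+S) = 2 + 2·0.55 = 3.100.
True-score variance = ρ_L + ρ_S + 2·0.55, so 0.803 = (0.75 + ρ_S + 1.10) / 3.100.
ρ_S = 0.803·3.100 − 0.75 − 1.10 = 0.639.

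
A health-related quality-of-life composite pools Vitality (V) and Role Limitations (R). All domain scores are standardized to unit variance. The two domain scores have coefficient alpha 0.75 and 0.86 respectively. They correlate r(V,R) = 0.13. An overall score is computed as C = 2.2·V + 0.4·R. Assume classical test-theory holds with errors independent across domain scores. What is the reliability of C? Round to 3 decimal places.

Var(C) = 2.2² + 0.4² + 2·[0.88·0.13] = 5 + 0.2288 = 5.2288.
Under uncorrelated errors the observed covariances equal the true-score covariances, so only the own-variance terms attenuate.
True-score variance = [2.2²·0.75 + 0.4²·0.86] + 0.2288 = 3.7676 + 0.2288 = 3.9964.
Reliability = 3.9964 / 5.2288 = 0.764.

0.764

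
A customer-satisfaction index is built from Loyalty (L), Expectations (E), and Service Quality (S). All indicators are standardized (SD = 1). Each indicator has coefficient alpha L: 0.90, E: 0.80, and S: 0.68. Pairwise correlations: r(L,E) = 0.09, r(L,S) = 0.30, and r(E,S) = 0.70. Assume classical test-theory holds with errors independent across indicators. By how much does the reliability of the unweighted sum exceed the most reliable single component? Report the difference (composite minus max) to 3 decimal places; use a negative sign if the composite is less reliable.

Var(sum) = 3 + 2.18 = 5.18; true-score variance = 2.38 + 2.18 = 4.56; composite reliability = 0.8803.
Max component reliability = 0.9000.
Difference = 0.8803 − 0.9000 = -0.020.

-0.020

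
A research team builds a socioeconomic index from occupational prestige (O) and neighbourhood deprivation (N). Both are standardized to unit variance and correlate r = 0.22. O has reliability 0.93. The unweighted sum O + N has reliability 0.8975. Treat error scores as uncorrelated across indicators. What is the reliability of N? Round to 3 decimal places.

Var(O+N) = 2 + 2·0.22 = 2.440.
True-score variance = ρ_O + ρ_N + 2·0.22, so 0.8975 = (0.93 + ρ_N + 0.44) / 2.440.
ρ_N = 0.8975·2.440 − 0.93 − 0.44 = 0.820.

0.820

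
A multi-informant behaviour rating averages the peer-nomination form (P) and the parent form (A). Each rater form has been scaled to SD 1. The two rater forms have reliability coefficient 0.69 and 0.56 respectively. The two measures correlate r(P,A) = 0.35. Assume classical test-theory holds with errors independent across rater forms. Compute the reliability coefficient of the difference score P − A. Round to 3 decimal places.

Var(P−A) = 1 + 1 − 2·0.35 = 2 − 0.7 = 1.3.
Under uncorrelated errors the observed covariances equal the true-score covariances, so only the own-variance terms attenuate.
True-score variance = [0.69 + 0.56] − 0.7 = 1.25 − 0.7 = 0.55.
Reliability = 0.55 / 1.3 = 0.423.

0.423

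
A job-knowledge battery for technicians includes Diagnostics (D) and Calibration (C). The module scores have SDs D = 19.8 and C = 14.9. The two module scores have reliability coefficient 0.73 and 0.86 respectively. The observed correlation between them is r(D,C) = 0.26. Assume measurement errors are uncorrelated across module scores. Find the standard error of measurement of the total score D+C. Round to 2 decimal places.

11.70

Var(total) = 614.05 + 153.41 = 767.46.
True-score variance = 477.118 + 153.41 = 630.528, so reliability = 0.8216.
Error variance = 767.46 − 630.528 = 136.932; SEM = √136.932 = 11.70.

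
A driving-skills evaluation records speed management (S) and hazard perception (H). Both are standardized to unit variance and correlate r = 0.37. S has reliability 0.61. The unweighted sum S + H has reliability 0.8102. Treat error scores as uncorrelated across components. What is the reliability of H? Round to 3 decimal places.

0.870

Var(S+H) = 2 + 2·0.37 = 2.740.
True-score variance = ρ_S + ρ_H + 2·0.37, so 0.8102 = (0.61 + ρ_H + 0.74) / 2.740.
ρ_H = 0.8102·2.740 − 0.61 − 0.74 = 0.870.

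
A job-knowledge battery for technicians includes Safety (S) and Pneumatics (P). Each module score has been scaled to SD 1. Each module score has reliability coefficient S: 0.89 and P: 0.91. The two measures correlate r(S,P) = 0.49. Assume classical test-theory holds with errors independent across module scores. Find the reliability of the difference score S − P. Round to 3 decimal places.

0.804

Var(S−P) = 1 + 1 − 2·0.49 = 2 − 0.98 = 1.02.
Under uncorrelated errors the observed covariances equal the true-score covariances, so only the own-variance terms attenuate.
True-score variance = [0.89 + 0.91] − 0.98 = 1.8 − 0.98 = 0.82.
Reliability = 0.82 / 1.02 = 0.804.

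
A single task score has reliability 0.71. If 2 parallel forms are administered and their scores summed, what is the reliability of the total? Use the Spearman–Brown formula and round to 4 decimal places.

ρ_k = kρ / (1 + (k−1)ρ) = 2·0.71 / (1 + 1·0.71) = 1.420 / 1.710 = 0.8304.

0.8304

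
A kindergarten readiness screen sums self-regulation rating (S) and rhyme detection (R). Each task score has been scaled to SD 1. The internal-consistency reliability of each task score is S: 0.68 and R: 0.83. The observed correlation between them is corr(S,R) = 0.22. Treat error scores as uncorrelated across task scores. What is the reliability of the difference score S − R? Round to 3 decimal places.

0.686

Var(S−R) = 1 + 1 − 2·0.22 = 2 − 0.44 = 1.56.
With uncorrelated errors the cross-covariances are all true-score covariance, so they carry over unchanged; only the diagonal terms shrink to ρᵢσᵢ².
True-score variance = [0.68 + 0.83] − 0.44 = 1.51 − 0.44 = 1.07.
Reliability = 1.07 / 1.56 = 0.686.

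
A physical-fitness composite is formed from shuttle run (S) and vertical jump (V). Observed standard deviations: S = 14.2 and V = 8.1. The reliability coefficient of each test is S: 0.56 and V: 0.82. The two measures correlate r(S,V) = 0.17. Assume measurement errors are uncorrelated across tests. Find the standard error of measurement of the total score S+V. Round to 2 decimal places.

Var(total) = 267.25 + 39.1068 = 306.357.
True-score variance = 166.719 + 39.1068 = 205.825, so reliability = 0.6718.
Error variance = 306.357 − 205.825 = 100.531; SEM = √100.531 = 10.03.

10.03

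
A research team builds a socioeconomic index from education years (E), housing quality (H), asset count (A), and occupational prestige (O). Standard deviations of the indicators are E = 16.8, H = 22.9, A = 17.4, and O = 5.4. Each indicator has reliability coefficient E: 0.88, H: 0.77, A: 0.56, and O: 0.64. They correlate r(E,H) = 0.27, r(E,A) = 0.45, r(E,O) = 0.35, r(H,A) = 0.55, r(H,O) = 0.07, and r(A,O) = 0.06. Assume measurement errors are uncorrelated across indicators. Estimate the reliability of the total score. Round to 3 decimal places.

Var(E+H+A+O) = 16.8² + 22.9² + 17.4² + 5.4² + 2·[16.8·22.9·0.27 + 16.8·17.4·0.45 + 16.8·5.4·0.35 + 22.9·17.4·0.55 + 22.9·5.4·0.07 + 17.4·5.4·0.06] = 1138.57 + 1001.23 = 2139.8.
Because errors are independent across components, Cov(Tᵢ,Tⱼ) = Cov(Xᵢ,Xⱼ); the off-diagonal part of the true-score variance is the same as above.
True-score variance = [16.8²·0.88 + 22.9²·0.77 + 17.4²·0.56 + 5.4²·0.64] + 1001.23 = 840.375 + 1001.23 = 1841.61.
Reliability = 1841.61 / 2139.8 = 0.861.

0.861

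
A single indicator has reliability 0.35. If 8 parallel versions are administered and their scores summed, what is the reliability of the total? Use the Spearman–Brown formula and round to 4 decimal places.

0.8116

ρ_k = kρ / (1 + (k−1)ρ) = 8·0.35 / (1 + 7·0.35) = 2.800 / 3.450 = 0.8116.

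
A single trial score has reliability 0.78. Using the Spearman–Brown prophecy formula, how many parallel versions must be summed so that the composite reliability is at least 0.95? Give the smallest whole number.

k ≥ ρ*(1−ρ₁)/(ρ₁(1−ρ*)) = 0.95·0.22 / (0.78·0.05) = 5.359.
Smallest integer k = 6.

6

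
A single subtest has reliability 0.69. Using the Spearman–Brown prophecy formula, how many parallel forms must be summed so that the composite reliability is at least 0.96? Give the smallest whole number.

k ≥ ρ*(1−ρ₁)/(ρ₁(1−ρ*)) = 0.96·0.31 / (0.69·0.04) = 10.783.
Smallest integer k = 11.

11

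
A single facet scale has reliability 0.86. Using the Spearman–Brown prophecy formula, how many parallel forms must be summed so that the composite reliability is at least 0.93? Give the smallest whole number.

k ≥ ρ*(1−ρ₁)/(ρ₁(1−ρ*)) = 0.93·0.14 / (0.86·0.07) = 2.163.
Smallest integer k = 3.

3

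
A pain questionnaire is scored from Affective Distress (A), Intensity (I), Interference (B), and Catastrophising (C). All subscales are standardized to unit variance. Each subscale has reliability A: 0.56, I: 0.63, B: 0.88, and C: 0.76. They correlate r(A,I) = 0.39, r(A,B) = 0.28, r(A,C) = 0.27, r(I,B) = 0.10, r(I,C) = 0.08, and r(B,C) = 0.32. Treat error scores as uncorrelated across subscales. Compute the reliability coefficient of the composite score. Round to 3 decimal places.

Var(A+I+B+C) = 4 + 2·[0.39 + 0.28 + 0.27 + 0.10 + 0.08 + 0.32] = 4 + 2.88 = 6.88.
Because errors are independent across components, Cov(Tᵢ,Tⱼ) = Cov(Xᵢ,Xⱼ); the off-diagonal part of the true-score variance is the same as above.
True-score variance = [0.56 + 0.63 + 0.88 + 0.76] + 2.88 = 2.83 + 2.88 = 5.71.
Reliability = 5.71 / 6.88 = 0.830.

0.830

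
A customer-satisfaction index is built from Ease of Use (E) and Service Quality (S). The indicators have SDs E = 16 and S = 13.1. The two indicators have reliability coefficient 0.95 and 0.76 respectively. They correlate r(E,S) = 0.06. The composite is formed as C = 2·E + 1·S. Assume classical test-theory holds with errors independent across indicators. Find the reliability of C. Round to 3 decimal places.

0.926

Var(C) = 2²·16² + 13.1² + 2·[2·16·13.1·0.06] = 1195.61 + 50.304 = 1245.91.
Under uncorrelated errors the observed covariances equal the true-score covariances, so only the own-variance terms attenuate.
True-score variance = [2²·16²·0.95 + 13.1²·0.76] + 50.304 = 1103.22 + 50.304 = 1153.53.
Reliability = 1153.53 / 1245.91 = 0.926.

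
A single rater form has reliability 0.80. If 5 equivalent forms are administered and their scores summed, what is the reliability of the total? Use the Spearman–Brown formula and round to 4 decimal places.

ρ_k = kρ / (1 + (k−1)ρ) = 5·0.80 / (1 + 4·0.80) = 4.000 / 4.200 = 0.9524.

0.9524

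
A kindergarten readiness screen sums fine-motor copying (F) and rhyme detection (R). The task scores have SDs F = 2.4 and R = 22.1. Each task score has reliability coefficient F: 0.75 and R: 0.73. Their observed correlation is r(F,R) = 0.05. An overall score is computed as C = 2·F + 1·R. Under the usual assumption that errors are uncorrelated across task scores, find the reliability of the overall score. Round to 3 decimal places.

0.736

Var(C) = 2²·2.4² + 22.1² + 2·[2·2.4·22.1·0.05] = 511.45 + 10.608 = 522.058.
Under uncorrelated errors the observed covariances equal the true-score covariances, so only the own-variance terms attenuate.
True-score variance = [2²·2.4²·0.75 + 22.1²·0.73] + 10.608 = 373.819 + 10.608 = 384.427.
Reliability = 384.427 / 522.058 = 0.736.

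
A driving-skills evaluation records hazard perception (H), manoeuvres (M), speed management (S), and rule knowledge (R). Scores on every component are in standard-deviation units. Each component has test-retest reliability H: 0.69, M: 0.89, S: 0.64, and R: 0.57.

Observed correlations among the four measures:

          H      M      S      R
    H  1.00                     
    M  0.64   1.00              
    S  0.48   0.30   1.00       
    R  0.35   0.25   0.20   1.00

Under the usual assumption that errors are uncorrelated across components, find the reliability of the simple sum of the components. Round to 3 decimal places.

0.857

Var(H+M+S+R) = 4 + 2·[0.64 + 0.48 + 0.35 + 0.30 + 0.25 + 0.20] = 4 + 4.44 = 8.44.
Because errors are independent across components, Cov(Tᵢ,Tⱼ) = Cov(Xᵢ,Xⱼ); the off-diagonal part of the true-score variance is the same as above.
True-score variance = [0.69 + 0.89 + 0.64 + 0.57] + 4.44 = 2.79 + 4.44 = 7.23.
Reliability = 7.23 / 8.44 = 0.857.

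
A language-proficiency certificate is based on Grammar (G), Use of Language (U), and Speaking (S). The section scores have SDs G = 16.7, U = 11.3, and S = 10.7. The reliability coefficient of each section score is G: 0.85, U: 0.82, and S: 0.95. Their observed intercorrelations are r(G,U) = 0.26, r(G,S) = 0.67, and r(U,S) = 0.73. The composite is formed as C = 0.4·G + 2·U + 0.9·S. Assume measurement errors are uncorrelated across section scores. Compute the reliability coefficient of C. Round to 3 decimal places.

0.909

Var(C) = 0.4²·16.7² + 2²·11.3² + 0.9²·10.7² + 2·[0.8·16.7·11.3·0.26 + 0.36·16.7·10.7·0.67 + 1.8·11.3·10.7·0.73] = 648.119 + 482.455 = 1130.57.
Under uncorrelated errors the observed covariances equal the true-score covariances, so only the own-variance terms attenuate.
True-score variance = [0.4²·16.7²·0.85 + 2²·11.3²·0.82 + 0.9²·10.7²·0.95] + 482.455 = 544.852 + 482.455 = 1027.31.
Reliability = 1027.31 / 1130.57 = 0.909.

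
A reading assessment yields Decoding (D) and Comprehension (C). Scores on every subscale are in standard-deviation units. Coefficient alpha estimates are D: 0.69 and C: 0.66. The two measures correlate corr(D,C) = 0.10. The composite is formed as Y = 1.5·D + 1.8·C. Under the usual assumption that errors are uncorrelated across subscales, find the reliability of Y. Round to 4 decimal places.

Var(Y) = 1.5² + 1.8² + 2·[2.7·0.10] = 5.49 + 0.54 = 6.03.
Under uncorrelated errors the observed covariances equal the true-score covariances, so only the own-variance terms attenuate.
True-score variance = [1.5²·0.69 + 1.8²·0.66] + 0.54 = 3.6909 + 0.54 = 4.2309.
Reliability = 4.2309 / 6.03 = 0.7016.

0.7016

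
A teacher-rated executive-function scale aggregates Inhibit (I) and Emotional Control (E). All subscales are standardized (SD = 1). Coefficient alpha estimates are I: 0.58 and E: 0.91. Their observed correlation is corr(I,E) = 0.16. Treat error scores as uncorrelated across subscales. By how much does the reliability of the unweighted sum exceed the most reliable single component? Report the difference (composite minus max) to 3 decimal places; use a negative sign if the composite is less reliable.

Var(sum) = 2 + 0.32 = 2.32; true-score variance = 1.49 + 0.32 = 1.81; composite reliability = 0.7802.
Max component reliability = 0.9100.
Difference = 0.7802 − 0.9100 = -0.130.

-0.130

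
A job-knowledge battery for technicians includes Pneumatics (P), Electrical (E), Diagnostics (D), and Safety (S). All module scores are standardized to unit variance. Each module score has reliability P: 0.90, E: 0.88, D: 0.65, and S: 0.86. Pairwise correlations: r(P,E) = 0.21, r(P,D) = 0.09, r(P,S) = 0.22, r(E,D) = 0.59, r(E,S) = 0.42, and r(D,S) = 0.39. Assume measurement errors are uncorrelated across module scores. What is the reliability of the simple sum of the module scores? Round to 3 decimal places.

Var(P+E+D+S) = 4 + 2·[0.21 + 0.09 + 0.22 + 0.59 + 0.42 + 0.39] = 4 + 3.84 = 7.84.
With uncorrelated errors the cross-covariances are all true-score covariance, so they carry over unchanged; only the diagonal terms shrink to ρᵢσᵢ².
True-score variance = [0.90 + 0.88 + 0.65 + 0.86] + 3.84 = 3.29 + 3.84 = 7.13.
Reliability = 7.13 / 7.84 = 0.909.

0.909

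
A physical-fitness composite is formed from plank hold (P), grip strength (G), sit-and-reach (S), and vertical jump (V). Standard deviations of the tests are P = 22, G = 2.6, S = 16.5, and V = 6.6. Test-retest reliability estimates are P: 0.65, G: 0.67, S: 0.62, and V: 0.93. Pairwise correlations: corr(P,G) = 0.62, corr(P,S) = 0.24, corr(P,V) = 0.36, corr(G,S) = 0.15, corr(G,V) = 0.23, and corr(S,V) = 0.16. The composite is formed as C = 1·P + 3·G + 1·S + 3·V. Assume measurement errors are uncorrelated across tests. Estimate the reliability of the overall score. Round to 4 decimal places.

Var(C) = 22² + 3²·2.6² + 16.5² + 3²·6.6² + 2·[3·22·2.6·0.62 + 22·16.5·0.24 + 3·22·6.6·0.36 + 3·2.6·16.5·0.15 + 9·2.6·6.6·0.23 + 3·16.5·6.6·0.16] = 1209.13 + 914.852 = 2123.98.
With uncorrelated errors the cross-covariances are all true-score covariance, so they carry over unchanged; only the diagonal terms shrink to ρᵢσᵢ².
True-score variance = [22²·0.65 + 3²·2.6²·0.67 + 16.5²·0.62 + 3²·6.6²·0.93] + 914.852 = 888.755 + 914.852 = 1803.61.
Reliability = 1803.61 / 2123.98 = 0.8492.

0.8492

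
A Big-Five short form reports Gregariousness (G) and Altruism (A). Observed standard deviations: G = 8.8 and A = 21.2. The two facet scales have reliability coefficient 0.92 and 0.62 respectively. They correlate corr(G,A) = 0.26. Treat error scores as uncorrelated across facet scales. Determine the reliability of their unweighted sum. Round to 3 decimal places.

0.716

Var(G+A) = 8.8² + 21.2² + 2·[8.8·21.2·0.26] = 526.88 + 97.0112 = 623.891.
Under uncorrelated errors the observed covariances equal the true-score covariances, so only the own-variance terms attenuate.
True-score variance = [8.8²·0.92 + 21.2²·0.62] + 97.0112 = 349.898 + 97.0112 = 446.909.
Reliability = 446.909 / 623.891 = 0.716.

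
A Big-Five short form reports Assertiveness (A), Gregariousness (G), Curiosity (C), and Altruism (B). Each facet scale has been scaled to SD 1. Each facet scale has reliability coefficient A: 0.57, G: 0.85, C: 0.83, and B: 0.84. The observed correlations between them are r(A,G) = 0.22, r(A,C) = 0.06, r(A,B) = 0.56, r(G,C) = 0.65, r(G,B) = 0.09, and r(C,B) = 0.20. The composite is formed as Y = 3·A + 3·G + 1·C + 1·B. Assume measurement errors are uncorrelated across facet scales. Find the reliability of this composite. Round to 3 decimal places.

Var(Y) = 3² + 3² + 1 + 1 + 2·[9·0.22 + 3·0.06 + 3·0.56 + 3·0.65 + 3·0.09 + 0.20] = 20 + 12.52 = 32.52.
With uncorrelated errors the cross-covariances are all true-score covariance, so they carry over unchanged; only the diagonal terms shrink to ρᵢσᵢ².
True-score variance = [3²·0.57 + 3²·0.85 + 0.83 + 0.84] + 12.52 = 14.45 + 12.52 = 26.97.
Reliability = 26.97 / 32.52 = 0.829.

0.829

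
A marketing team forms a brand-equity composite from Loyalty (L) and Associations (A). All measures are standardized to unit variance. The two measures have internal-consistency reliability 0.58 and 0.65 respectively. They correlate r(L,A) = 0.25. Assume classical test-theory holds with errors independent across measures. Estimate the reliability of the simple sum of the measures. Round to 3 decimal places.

Var(L+A) = 2 + 2·[0.25] = 2 + 0.5 = 2.5.
With uncorrelated errors the cross-covariances are all true-score covariance, so they carry over unchanged; only the diagonal terms shrink to ρᵢσᵢ².
True-score variance = [0.58 + 0.65] + 0.5 = 1.23 + 0.5 = 1.73.
Reliability = 1.73 / 2.5 = 0.692.

0.692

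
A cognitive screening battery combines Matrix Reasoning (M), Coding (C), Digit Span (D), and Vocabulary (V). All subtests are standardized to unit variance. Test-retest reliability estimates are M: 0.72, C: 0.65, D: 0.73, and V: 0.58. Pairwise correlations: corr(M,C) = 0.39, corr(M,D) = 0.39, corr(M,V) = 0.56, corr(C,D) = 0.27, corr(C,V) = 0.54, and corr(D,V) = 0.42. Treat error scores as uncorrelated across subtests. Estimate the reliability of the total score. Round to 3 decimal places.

Var(M+C+D+V) = 4 + 2·[0.39 + 0.39 + 0.56 + 0.27 + 0.54 + 0.42] = 4 + 5.14 = 9.14.
Because errors are independent across components, Cov(Tᵢ,Tⱼ) = Cov(Xᵢ,Xⱼ); the off-diagonal part of the true-score variance is the same as above.
True-score variance = [0.72 + 0.65 + 0.73 + 0.58] + 5.14 = 2.68 + 5.14 = 7.82.
Reliability = 7.82 / 9.14 = 0.856.

0.856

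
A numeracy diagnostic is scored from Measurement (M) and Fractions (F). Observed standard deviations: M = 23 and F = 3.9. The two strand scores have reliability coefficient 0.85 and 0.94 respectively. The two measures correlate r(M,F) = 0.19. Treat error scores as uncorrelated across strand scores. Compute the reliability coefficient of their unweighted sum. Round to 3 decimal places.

Var(M+F) = 23² + 3.9² + 2·[23·3.9·0.19] = 544.21 + 34.086 = 578.296.
Under uncorrelated errors the observed covariances equal the true-score covariances, so only the own-variance terms attenuate.
True-score variance = [23²·0.85 + 3.9²·0.94] + 34.086 = 463.947 + 34.086 = 498.033.
Reliability = 498.033 / 578.296 = 0.861.

0.861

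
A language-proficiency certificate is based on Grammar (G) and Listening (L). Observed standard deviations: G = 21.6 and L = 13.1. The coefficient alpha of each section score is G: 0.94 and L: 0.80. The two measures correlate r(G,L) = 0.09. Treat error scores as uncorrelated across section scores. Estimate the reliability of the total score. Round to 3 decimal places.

Var(G+L) = 21.6² + 13.1² + 2·[21.6·13.1·0.09] = 638.17 + 50.9328 = 689.103.
Under uncorrelated errors the observed covariances equal the true-score covariances, so only the own-variance terms attenuate.
True-score variance = [21.6²·0.94 + 13.1²·0.80] + 50.9328 = 575.854 + 50.9328 = 626.787.
Reliability = 626.787 / 689.103 = 0.910.

0.910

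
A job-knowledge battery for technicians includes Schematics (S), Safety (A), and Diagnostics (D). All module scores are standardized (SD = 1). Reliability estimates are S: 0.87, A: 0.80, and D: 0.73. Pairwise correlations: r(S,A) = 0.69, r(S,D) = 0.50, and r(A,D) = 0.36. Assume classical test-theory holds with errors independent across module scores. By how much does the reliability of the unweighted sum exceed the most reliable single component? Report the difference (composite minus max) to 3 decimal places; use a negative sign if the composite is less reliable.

Var(sum) = 3 + 3.1 = 6.1; true-score variance = 2.4 + 3.1 = 5.5; composite reliability = 0.9016.
Max component reliability = 0.8700.
Difference = 0.9016 − 0.8700 = 0.032.

0.032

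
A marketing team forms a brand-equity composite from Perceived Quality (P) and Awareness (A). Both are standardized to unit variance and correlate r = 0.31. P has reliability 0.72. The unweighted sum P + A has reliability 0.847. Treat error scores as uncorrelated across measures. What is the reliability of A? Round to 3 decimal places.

Var(P+A) = 2 + 2·0.31 = 2.620.
True-score variance = ρ_P + ρ_A + 2·0.31, so 0.847 = (0.72 + ρ_A + 0.62) / 2.620.
ρ_A = 0.847·2.620 − 0.72 − 0.62 = 0.879.

0.879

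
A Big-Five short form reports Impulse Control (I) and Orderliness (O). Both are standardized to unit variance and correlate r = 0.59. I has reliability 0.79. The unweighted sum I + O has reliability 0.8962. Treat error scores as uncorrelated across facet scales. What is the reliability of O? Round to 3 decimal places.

0.880

Var(I+O) = 2 + 2·0.59 = 3.180.
True-score variance = ρ_I + ρ_O + 2·0.59, so 0.8962 = (0.79 + ρ_O + 1.18) / 3.180.
ρ_O = 0.8962·3.180 − 0.79 − 1.18 = 0.880.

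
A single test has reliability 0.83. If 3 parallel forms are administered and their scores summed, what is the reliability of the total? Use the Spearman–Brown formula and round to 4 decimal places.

0.9361

ρ_k = kρ / (1 + (k−1)ρ) = 3·0.83 / (1 + 2·0.83) = 2.490 / 2.660 = 0.9361.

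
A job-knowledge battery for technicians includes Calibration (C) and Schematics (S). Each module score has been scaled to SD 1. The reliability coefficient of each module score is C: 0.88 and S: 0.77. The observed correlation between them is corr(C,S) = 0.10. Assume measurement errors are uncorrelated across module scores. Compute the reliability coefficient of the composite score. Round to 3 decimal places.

0.841

Var(C+S) = 2 + 2·[0.10] = 2 + 0.2 = 2.2.
With uncorrelated errors the cross-covariances are all true-score covariance, so they carry over unchanged; only the diagonal terms shrink to ρᵢσᵢ².
True-score variance = [0.88 + 0.77] + 0.2 = 1.65 + 0.2 = 1.85.
Reliability = 1.85 / 2.2 = 0.841.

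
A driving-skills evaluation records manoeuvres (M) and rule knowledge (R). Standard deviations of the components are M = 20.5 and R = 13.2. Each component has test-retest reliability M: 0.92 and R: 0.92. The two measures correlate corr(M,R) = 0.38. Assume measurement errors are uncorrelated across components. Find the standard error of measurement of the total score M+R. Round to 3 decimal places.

6.896

Var(total) = 594.49 + 205.656 = 800.146.
True-score variance = 546.931 + 205.656 = 752.587, so reliability = 0.9406.
Error variance = 800.146 − 752.587 = 47.5592; SEM = √47.5592 = 6.896.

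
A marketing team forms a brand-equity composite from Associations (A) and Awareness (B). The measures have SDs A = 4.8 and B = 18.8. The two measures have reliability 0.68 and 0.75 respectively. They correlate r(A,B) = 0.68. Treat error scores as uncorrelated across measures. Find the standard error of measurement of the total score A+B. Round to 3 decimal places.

9.784

Var(total) = 376.48 + 122.726 = 499.206.
True-score variance = 280.747 + 122.726 = 403.474, so reliability = 0.8082.
Error variance = 499.206 − 403.474 = 95.7328; SEM = √95.7328 = 9.784.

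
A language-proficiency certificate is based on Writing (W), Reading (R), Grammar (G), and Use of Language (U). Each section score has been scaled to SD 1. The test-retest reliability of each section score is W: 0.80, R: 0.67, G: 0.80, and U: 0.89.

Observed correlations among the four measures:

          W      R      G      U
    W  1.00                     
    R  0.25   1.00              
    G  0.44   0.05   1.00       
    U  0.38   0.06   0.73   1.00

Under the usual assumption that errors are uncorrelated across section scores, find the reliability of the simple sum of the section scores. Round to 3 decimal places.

Var(W+R+G+U) = 4 + 2·[0.25 + 0.44 + 0.38 + 0.05 + 0.06 + 0.73] = 4 + 3.82 = 7.82.
With uncorrelated errors the cross-covariances are all true-score covariance, so they carry over unchanged; only the diagonal terms shrink to ρᵢσᵢ².
True-score variance = [0.80 + 0.67 + 0.80 + 0.89] + 3.82 = 3.16 + 3.82 = 6.98.
Reliability = 6.98 / 7.82 = 0.893.

0.893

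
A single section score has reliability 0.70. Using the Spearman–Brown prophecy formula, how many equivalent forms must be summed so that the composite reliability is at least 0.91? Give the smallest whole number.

5

k ≥ ρ*(1−ρ₁)/(ρ₁(1−ρ*)) = 0.91·0.30 / (0.70·0.09) = 4.333.
Smallest integer k = 5.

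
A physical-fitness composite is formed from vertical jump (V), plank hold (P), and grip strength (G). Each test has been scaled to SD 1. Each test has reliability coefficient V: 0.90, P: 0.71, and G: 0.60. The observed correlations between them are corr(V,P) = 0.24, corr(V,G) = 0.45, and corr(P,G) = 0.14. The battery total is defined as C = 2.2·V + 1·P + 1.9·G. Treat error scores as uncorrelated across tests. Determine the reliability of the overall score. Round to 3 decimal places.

0.850

Var(C) = 2.2² + 1 + 1.9² + 2·[2.2·0.24 + 4.18·0.45 + 1.9·0.14] = 9.45 + 5.35 = 14.8.
With uncorrelated errors the cross-covariances are all true-score covariance, so they carry over unchanged; only the diagonal terms shrink to ρᵢσᵢ².
True-score variance = [2.2²·0.90 + 0.71 + 1.9²·0.60] + 5.35 = 7.232 + 5.35 = 12.582.
Reliability = 12.582 / 14.8 = 0.850.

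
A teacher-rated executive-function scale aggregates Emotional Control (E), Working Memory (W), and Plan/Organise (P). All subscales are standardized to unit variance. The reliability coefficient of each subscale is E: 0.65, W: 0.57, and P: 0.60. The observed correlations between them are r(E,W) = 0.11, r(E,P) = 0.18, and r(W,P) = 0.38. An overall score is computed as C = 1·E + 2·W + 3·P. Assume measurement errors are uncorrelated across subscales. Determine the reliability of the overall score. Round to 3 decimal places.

0.718

Var(C) = 1 + 2² + 3² + 2·[2·0.11 + 3·0.18 + 6·0.38] = 14 + 6.08 = 20.08.
Under uncorrelated errors the observed covariances equal the true-score covariances, so only the own-variance terms attenuate.
True-score variance = [0.65 + 2²·0.57 + 3²·0.60] + 6.08 = 8.33 + 6.08 = 14.41.
Reliability = 14.41 / 20.08 = 0.718.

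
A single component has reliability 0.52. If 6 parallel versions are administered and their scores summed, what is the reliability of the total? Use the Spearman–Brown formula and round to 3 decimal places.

ρ_k = kρ / (1 + (k−1)ρ) = 6·0.52 / (1 + 5·0.52) = 3.120 / 3.600 = 0.867.

0.867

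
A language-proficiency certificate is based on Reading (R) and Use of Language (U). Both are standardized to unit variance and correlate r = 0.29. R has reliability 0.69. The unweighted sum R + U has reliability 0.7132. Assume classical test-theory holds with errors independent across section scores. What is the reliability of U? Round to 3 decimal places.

0.570

Var(R+U) = 2 + 2·0.29 = 2.580.
True-score variance = ρ_R + ρ_U + 2·0.29, so 0.7132 = (0.69 + ρ_U + 0.58) / 2.580.
ρ_U = 0.7132·2.580 − 0.69 − 0.58 = 0.570.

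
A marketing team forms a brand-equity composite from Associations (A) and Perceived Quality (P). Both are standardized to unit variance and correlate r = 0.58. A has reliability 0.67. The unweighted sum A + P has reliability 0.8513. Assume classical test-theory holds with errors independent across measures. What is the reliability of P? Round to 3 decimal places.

Var(A+P) = 2 + 2·0.58 = 3.160.
True-score variance = ρ_A + ρ_P + 2·0.58, so 0.8513 = (0.67 + ρ_P + 1.16) / 3.160.
ρ_P = 0.8513·3.160 − 0.67 − 1.16 = 0.860.

0.860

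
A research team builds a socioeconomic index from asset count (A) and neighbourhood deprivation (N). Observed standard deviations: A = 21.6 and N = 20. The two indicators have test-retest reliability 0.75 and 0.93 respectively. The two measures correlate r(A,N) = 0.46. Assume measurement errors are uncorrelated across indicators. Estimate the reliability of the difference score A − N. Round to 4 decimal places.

0.6917

Var(A−N) = 21.6² + 20² − 2·21.6·20·0.46 = 866.56 − 397.44 = 469.12.
With uncorrelated errors the cross-covariances are all true-score covariance, so they carry over unchanged; only the diagonal terms shrink to ρᵢσᵢ².
True-score variance = [21.6²·0.75 + 20²·0.93] − 397.44 = 721.92 − 397.44 = 324.48.
Reliability = 324.48 / 469.12 = 0.6917.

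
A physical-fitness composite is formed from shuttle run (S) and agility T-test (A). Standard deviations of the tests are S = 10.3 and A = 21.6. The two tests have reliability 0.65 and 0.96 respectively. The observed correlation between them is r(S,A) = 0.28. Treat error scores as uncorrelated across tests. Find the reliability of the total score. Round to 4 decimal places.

0.9200

Var(S+A) = 10.3² + 21.6² + 2·[10.3·21.6·0.28] = 572.65 + 124.589 = 697.239.
Under uncorrelated errors the observed covariances equal the true-score covariances, so only the own-variance terms attenuate.
True-score variance = [10.3²·0.65 + 21.6²·0.96] + 124.589 = 516.856 + 124.589 = 641.445.
Reliability = 641.445 / 697.239 = 0.9200.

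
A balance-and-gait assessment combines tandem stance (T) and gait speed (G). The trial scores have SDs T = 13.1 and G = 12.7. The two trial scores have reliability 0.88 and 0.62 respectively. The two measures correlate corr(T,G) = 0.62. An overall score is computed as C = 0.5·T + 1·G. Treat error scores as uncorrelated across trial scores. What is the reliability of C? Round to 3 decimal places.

Var(C) = 0.5²·13.1² + 12.7² + 2·[0.5·13.1·12.7·0.62] = 204.192 + 103.149 = 307.342.
Under uncorrelated errors the observed covariances equal the true-score covariances, so only the own-variance terms attenuate.
True-score variance = [0.5²·13.1²·0.88 + 12.7²·0.62] + 103.149 = 137.754 + 103.149 = 240.903.
Reliability = 240.903 / 307.342 = 0.784.

0.784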